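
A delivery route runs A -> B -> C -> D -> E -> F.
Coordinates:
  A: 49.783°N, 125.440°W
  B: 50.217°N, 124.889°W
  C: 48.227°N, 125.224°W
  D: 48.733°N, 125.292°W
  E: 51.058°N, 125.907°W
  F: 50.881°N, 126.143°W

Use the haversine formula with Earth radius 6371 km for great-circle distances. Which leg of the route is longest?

Leg distances:
A→B: 62.3 km
B→C: 222.6 km
C→D: 56.5 km
D→E: 262.3 km
E→F: 25.7 km
The longest leg is D–E at 262.3 km.

D–E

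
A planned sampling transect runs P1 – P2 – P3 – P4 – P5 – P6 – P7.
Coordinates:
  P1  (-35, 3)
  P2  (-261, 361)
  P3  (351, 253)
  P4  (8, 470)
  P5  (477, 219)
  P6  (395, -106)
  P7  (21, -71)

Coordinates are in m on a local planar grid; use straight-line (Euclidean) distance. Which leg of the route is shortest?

P5–P6

Leg distances:
P1→P2: 423.4 m
P2→P3: 621.5 m
P3→P4: 405.9 m
P4→P5: 531.9 m
P5→P6: 335.2 m
P6→P7: 375.6 m
The shortest leg is P5–P6 at 335.2 m.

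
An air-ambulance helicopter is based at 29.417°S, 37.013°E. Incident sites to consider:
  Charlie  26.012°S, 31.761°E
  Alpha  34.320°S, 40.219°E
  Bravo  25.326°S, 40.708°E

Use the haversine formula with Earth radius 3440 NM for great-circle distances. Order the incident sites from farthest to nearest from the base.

Distances from the base:
Charlie 26.012°S, 31.761°E: 345.9 NM
Alpha 34.320°S, 40.219°E: 336.7 NM
Bravo 25.326°S, 40.708°E: 314.8 NM

Charlie, Alpha, Bravo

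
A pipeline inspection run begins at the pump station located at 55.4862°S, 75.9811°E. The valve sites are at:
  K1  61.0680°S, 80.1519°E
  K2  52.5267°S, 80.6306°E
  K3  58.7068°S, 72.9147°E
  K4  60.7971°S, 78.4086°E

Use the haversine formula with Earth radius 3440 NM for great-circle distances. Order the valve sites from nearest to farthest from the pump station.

K3, K2, K4, K1

Computing each great-circle distance from 55.4862°S, 75.9811°E:
K3 58.7068°S, 72.9147°E: 217.6 NM
K2 52.5267°S, 80.6306°E: 241.7 NM
K4 60.7971°S, 78.4086°E: 328.0 NM
K1 61.0680°S, 80.1519°E: 359.9 NM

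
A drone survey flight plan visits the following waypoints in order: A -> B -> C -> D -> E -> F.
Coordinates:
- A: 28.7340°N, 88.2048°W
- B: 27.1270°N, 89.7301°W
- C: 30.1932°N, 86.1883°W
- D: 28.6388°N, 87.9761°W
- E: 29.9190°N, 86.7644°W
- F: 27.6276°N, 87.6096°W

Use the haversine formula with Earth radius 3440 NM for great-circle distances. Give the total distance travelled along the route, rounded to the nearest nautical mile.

Leg distances:
A→B: 125.9 NM  (cumulative 125.9 NM)
B→C: 262.1 NM  (cumulative 388.0 NM)
C→D: 132.1 NM  (cumulative 520.1 NM)
D→E: 99.7 NM  (cumulative 619.8 NM)
E→F: 144.6 NM  (cumulative 764.4 NM)
Total route length ≈ 764 NM.

764 NM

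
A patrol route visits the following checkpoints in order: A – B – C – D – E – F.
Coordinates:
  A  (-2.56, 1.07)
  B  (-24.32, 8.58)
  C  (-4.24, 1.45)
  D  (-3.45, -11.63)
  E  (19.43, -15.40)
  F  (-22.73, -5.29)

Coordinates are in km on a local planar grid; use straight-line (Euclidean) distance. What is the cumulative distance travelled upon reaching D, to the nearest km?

Leg distances:
A→B: 23.0 km  (cumulative 23.0 km)
B→C: 21.3 km  (cumulative 44.3 km)
C→D: 13.1 km  (cumulative 57.4 km)
Cumulative distance at D ≈ 57 km.

57 km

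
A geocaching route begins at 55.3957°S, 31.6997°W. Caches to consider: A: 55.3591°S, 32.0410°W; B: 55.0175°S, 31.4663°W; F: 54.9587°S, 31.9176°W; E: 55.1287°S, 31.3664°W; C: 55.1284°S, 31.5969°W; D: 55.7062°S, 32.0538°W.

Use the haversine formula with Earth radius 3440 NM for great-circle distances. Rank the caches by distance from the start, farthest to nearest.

Distances from the start:
F 54.9587°S, 31.9176°W: 27.3 NM
B 55.0175°S, 31.4663°W: 24.1 NM
D 55.7062°S, 32.0538°W: 22.2 NM
E 55.1287°S, 31.3664°W: 19.7 NM
C 55.1284°S, 31.5969°W: 16.4 NM
A 55.3591°S, 32.0410°W: 11.8 NM

F, B, D, E, C, A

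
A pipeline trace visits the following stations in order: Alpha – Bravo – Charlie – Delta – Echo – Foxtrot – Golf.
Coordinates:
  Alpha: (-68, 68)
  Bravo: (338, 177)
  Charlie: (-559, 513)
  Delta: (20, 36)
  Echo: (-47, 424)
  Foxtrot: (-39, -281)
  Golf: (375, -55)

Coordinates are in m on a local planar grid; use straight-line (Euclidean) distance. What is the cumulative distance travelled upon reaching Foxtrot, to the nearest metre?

Leg distances:
Alpha→Bravo: 420.4 m  (cumulative 420.4 m)
Bravo→Charlie: 957.9 m  (cumulative 1378.2 m)
Charlie→Delta: 750.2 m  (cumulative 2128.4 m)
Delta→Echo: 393.7 m  (cumulative 2522.2 m)
Echo→Foxtrot: 705.0 m  (cumulative 3227.2 m)
Cumulative distance at Foxtrot ≈ 3227 m.

3227 m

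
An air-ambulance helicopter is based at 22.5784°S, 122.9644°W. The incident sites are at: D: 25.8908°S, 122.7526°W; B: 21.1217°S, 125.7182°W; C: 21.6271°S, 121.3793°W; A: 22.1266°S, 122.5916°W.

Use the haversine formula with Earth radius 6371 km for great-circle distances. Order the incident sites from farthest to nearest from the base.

D, B, C, A

Distances from the base:
D 25.8908°S, 122.7526°W: 368.9 km
B 21.1217°S, 125.7182°W: 327.1 km
C 21.6271°S, 121.3793°W: 194.6 km
A 22.1266°S, 122.5916°W: 63.2 km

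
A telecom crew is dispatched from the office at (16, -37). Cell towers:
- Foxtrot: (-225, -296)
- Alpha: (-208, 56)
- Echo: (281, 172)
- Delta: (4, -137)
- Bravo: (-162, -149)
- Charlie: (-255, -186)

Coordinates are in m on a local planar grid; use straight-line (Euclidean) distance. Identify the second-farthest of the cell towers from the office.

Echo

Distance to each, sorted:
Foxtrot: 353.8 m
Echo: 337.5 m
Charlie: 309.3 m
Alpha: 242.5 m
Bravo: 210.3 m
Delta: 100.7 m
The second-farthest is Echo at 337.5 m.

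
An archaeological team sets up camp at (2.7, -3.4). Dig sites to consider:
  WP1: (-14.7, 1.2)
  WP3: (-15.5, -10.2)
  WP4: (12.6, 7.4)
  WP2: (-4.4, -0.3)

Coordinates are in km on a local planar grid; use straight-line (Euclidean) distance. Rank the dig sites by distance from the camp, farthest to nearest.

WP3, WP1, WP4, WP2

Distance from the camp at (2.7, -3.4) to each:
WP3 (-15.5, -10.2): 19.4 km
WP1 (-14.7, 1.2): 18.0 km
WP4 (12.6, 7.4): 14.7 km
WP2 (-4.4, -0.3): 7.7 km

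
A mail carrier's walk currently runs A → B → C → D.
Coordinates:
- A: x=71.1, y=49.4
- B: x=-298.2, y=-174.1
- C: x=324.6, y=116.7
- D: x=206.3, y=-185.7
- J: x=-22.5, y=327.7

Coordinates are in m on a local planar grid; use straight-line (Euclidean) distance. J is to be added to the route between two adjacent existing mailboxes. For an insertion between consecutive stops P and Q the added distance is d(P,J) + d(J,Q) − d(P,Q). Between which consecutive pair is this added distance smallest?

between B and C

Added distance for inserting J between each consecutive pair:
A–B: 434.5 m
B–C: 291.4 m
C–D: 643.6 m
Smallest added distance is 291.4 m, inserting between B and C.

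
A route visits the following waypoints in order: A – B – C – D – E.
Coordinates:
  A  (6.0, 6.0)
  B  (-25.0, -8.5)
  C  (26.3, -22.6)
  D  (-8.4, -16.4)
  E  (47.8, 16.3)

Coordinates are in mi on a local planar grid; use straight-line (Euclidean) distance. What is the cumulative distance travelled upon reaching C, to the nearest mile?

87 mi

Leg distances:
A→B: 34.2 mi  (cumulative 34.2 mi)
B→C: 53.2 mi  (cumulative 87.4 mi)
Cumulative distance at C ≈ 87 mi.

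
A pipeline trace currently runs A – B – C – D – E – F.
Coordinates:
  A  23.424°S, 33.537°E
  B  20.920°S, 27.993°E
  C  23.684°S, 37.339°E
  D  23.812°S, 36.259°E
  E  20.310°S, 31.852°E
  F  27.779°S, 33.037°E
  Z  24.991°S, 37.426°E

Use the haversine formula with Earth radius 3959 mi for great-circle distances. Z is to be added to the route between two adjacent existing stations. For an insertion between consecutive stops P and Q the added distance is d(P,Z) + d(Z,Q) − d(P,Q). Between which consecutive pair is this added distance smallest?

between B and C

Added distance for inserting Z between each consecutive pair:
A–B: 535.8 mi
B–C: 126.0 mi
C–D: 131.3 mi
D–E: 218.4 mi
E–F: 292.0 mi
Smallest added distance is 126.0 mi, inserting between B and C.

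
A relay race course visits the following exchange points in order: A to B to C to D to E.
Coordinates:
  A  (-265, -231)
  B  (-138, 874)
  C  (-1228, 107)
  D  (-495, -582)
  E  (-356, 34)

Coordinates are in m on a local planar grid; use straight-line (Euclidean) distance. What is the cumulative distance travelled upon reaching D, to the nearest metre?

Leg distances:
A→B: 1112.3 m  (cumulative 1112.3 m)
B→C: 1332.8 m  (cumulative 2445.1 m)
C→D: 1006.0 m  (cumulative 3451.1 m)
Cumulative distance at D ≈ 3451 m.

3451 m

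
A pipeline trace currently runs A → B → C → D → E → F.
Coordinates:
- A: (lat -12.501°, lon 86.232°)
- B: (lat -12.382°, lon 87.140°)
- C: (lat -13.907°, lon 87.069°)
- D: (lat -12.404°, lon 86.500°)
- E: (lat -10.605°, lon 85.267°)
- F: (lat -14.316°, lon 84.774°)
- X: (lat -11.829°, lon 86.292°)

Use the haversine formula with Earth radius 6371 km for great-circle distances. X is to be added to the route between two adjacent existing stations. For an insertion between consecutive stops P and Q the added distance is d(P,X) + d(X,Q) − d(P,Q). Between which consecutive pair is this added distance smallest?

Added distance for inserting X between each consecutive pair:
A–B: 86.3 km
B–C: 187.0 km
C–D: 135.6 km
D–E: 3.0 km
E–F: 81.8 km
Smallest added distance is 3.0 km, inserting between D and E.

between D and E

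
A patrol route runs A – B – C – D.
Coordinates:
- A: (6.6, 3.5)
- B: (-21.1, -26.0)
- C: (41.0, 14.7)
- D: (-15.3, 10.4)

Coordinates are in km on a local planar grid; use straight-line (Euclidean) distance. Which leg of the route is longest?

B–C

Leg distances:
A→B: 40.5 km
B→C: 74.2 km
C→D: 56.5 km
The longest leg is B–C at 74.2 km.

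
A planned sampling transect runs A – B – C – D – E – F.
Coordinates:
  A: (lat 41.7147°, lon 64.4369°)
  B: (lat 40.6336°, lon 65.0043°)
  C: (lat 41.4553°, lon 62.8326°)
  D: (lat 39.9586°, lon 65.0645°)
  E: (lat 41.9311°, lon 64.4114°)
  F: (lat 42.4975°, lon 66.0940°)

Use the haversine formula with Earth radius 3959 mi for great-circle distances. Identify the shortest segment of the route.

A–B

Leg distances:
A→B: 80.3 mi
B→C: 126.6 mi
C→D: 156.1 mi
D→E: 140.5 mi
E→F: 94.6 mi
The shortest leg is A–B at 80.3 mi.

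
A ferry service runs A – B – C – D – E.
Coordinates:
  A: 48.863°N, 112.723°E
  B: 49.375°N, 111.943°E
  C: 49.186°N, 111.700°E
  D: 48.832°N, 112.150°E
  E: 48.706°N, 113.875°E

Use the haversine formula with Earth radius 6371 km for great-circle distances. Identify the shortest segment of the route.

B–C

Leg distances:
A→B: 80.4 km
B→C: 27.4 km
C→D: 51.3 km
D→E: 127.2 km
The shortest leg is B–C at 27.4 km.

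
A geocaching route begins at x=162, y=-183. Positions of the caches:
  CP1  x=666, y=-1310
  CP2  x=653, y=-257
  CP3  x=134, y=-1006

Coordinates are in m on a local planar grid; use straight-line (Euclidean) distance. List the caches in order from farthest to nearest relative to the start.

Computing each straight-line distance from x=162, y=-183:
CP1 x=666, y=-1310: 1234.6 m
CP3 x=134, y=-1006: 823.5 m
CP2 x=653, y=-257: 496.5 m

CP1, CP3, CP2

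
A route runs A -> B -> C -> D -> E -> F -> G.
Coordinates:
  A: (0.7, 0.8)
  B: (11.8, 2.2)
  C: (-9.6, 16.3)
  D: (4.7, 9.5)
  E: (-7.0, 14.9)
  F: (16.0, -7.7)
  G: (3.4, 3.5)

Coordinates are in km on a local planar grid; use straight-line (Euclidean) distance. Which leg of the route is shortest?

A–B

Leg distances:
A→B: 11.2 km
B→C: 25.6 km
C→D: 15.8 km
D→E: 12.9 km
E→F: 32.2 km
F→G: 16.9 km
The shortest leg is A–B at 11.2 km.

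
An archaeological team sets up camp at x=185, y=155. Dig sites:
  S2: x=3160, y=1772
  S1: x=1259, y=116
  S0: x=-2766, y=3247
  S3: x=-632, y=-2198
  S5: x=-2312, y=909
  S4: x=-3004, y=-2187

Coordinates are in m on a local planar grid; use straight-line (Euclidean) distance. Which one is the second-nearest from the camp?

S3

Distance to each, sorted:
S1: 1074.7 m
S3: 2490.8 m
S5: 2608.4 m
S2: 3386.0 m
S4: 3956.6 m
S0: 4274.2 m
The second-nearest is S3 at 2490.8 m.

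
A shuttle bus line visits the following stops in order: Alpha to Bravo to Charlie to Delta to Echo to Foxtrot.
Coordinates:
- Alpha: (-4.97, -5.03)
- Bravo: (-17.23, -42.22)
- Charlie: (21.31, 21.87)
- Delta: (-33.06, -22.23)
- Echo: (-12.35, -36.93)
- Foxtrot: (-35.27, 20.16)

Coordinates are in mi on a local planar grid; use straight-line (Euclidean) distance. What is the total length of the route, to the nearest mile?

Leg distances:
Alpha→Bravo: 39.2 mi  (cumulative 39.2 mi)
Bravo→Charlie: 74.8 mi  (cumulative 113.9 mi)
Charlie→Delta: 70.0 mi  (cumulative 184.0 mi)
Delta→Echo: 25.4 mi  (cumulative 209.3 mi)
Echo→Foxtrot: 61.5 mi  (cumulative 270.9 mi)
Total route length ≈ 271 mi.

271 mi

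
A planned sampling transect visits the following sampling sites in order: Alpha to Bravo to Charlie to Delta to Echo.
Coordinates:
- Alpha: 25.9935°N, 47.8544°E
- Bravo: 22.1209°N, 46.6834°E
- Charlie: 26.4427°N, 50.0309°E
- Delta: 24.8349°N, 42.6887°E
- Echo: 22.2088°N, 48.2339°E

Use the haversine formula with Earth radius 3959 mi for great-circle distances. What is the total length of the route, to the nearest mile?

Leg distances:
Alpha→Bravo: 277.6 mi  (cumulative 277.6 mi)
Bravo→Charlie: 365.5 mi  (cumulative 643.1 mi)
Charlie→Delta: 470.6 mi  (cumulative 1113.7 mi)
Delta→Echo: 395.4 mi  (cumulative 1509.0 mi)
Total route length ≈ 1509 mi.

1509 mi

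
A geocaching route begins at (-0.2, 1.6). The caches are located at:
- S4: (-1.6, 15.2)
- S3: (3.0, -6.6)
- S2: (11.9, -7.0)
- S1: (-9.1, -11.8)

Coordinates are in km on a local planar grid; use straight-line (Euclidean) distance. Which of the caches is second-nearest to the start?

S4

Distances from the start ((-0.2, 1.6)):
S3: 8.8 km
S4: 13.7 km
S2: 14.8 km
S1: 16.1 km
The second-nearest is S4 at 13.7 km.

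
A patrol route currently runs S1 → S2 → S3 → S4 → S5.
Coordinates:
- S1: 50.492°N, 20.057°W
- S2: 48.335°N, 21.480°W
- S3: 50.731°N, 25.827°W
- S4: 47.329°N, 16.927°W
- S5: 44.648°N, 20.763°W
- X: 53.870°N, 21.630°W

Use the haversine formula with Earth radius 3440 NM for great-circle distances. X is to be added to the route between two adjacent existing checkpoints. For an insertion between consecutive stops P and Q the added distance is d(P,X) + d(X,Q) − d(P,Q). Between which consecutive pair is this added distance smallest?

between S3 and S4

Added distance for inserting X between each consecutive pair:
S1–S2: 402.3 NM
S2–S3: 353.6 NM
S3–S4: 269.7 NM
S4–S5: 759.2 NM
Smallest added distance is 269.7 NM, inserting between S3 and S4.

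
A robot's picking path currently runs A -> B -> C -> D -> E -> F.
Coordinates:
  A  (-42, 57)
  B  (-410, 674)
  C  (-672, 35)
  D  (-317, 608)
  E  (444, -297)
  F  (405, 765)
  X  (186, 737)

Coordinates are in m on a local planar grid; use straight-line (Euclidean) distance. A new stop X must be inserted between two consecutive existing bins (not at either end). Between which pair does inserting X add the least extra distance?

between E and F

Added distance for inserting X between each consecutive pair:
A–B: 598.1 m
B–C: 1017.3 m
C–D: 953.8 m
D–E: 402.5 m
E–F: 223.8 m
Smallest added distance is 223.8 m, inserting between E and F.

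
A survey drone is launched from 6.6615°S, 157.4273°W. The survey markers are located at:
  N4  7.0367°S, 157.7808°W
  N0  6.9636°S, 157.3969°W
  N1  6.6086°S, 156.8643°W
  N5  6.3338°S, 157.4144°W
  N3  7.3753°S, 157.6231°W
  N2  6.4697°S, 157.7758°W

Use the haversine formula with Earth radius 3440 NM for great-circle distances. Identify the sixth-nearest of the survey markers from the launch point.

Distance to each, sorted:
N0: 18.2 NM
N5: 19.7 NM
N2: 23.8 NM
N4: 30.8 NM
N1: 33.7 NM
N3: 44.4 NM
The sixth-nearest is N3 at 44.4 NM.

N3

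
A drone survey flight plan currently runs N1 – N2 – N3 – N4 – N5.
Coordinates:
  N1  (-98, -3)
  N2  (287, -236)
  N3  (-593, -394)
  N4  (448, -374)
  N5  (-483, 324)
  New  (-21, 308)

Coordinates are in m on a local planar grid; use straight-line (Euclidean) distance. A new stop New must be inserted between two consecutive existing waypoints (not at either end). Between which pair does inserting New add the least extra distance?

between N4 and N5

Added distance for inserting New between each consecutive pair:
N1–N2: 495.5 m
N2–N3: 636.6 m
N3–N4: 692.0 m
N4–N5: 126.4 m
Smallest added distance is 126.4 m, inserting between N4 and N5.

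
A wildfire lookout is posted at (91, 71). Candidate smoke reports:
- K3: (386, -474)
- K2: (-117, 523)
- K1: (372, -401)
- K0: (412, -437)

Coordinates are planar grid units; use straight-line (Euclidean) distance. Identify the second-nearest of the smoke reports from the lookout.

K1

Distances from the lookout ((91, 71)):
K2: 497.6
K1: 549.3
K0: 600.9
K3: 619.7
The second-nearest is K1 at 549.3.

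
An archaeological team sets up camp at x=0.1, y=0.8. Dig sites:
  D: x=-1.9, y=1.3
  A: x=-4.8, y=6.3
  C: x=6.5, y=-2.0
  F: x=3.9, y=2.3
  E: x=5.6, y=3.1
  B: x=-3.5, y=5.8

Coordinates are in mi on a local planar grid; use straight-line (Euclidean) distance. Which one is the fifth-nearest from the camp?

C

Distances from the camp (x=0.1, y=0.8):
D: 2.1 mi
F: 4.1 mi
E: 6.0 mi
B: 6.2 mi
C: 7.0 mi
A: 7.4 mi
The fifth-nearest is C at 7.0 mi.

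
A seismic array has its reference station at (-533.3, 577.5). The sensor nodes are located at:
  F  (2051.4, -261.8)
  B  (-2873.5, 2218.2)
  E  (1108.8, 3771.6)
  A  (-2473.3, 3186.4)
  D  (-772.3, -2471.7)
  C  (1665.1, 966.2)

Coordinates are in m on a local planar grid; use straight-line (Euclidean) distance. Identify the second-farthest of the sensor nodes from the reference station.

Distances from the reference station ((-533.3, 577.5)):
E: 3591.5 m
A: 3251.1 m
D: 3058.6 m
B: 2858.0 m
F: 2717.6 m
C: 2232.5 m
The second-farthest is A at 3251.1 m.

A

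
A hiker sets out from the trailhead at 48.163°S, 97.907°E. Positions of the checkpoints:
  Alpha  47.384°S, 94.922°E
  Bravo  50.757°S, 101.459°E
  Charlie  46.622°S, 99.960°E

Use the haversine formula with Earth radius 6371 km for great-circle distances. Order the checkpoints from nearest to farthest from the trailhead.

Charlie, Alpha, Bravo

Distances from the trailhead:
Charlie 46.622°S, 99.960°E: 230.7 km
Alpha 47.384°S, 94.922°E: 239.3 km
Bravo 50.757°S, 101.459°E: 386.0 km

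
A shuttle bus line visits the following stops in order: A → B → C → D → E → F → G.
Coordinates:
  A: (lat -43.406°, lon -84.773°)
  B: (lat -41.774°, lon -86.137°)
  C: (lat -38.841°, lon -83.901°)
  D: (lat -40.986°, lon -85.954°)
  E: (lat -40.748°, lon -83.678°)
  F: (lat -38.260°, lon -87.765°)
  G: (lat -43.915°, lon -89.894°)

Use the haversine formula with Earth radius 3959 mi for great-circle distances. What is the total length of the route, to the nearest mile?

Leg distances:
A→B: 132.4 mi  (cumulative 132.4 mi)
B→C: 234.4 mi  (cumulative 366.8 mi)
C→D: 183.9 mi  (cumulative 550.7 mi)
D→E: 120.1 mi  (cumulative 670.7 mi)
E→F: 277.5 mi  (cumulative 948.2 mi)
F→G: 406.1 mi  (cumulative 1354.3 mi)
Total route length ≈ 1354 mi.

1354 mi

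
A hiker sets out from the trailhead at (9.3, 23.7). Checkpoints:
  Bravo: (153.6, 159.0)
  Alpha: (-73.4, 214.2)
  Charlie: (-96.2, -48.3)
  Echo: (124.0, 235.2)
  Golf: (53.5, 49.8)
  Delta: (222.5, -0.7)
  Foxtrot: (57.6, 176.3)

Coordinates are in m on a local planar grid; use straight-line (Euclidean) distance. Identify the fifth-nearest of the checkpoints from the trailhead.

Distance to each, sorted:
Golf: 51.3 m
Charlie: 127.7 m
Foxtrot: 160.1 m
Bravo: 197.8 m
Alpha: 207.7 m
Delta: 214.6 m
Echo: 240.6 m
The fifth-nearest is Alpha at 207.7 m.

Alpha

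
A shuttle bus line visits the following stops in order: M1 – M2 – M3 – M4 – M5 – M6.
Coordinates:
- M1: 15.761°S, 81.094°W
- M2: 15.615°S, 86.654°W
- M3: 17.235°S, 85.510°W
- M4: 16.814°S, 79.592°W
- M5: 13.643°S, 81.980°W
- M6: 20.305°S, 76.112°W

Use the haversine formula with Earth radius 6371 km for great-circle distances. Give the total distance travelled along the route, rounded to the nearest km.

2848 km

Leg distances:
M1→M2: 595.4 km  (cumulative 595.4 km)
M2→M3: 217.6 km  (cumulative 813.0 km)
M3→M4: 630.9 km  (cumulative 1443.9 km)
M4→M5: 435.8 km  (cumulative 1879.7 km)
M5→M6: 968.3 km  (cumulative 2848.1 km)
Total route length ≈ 2848 km.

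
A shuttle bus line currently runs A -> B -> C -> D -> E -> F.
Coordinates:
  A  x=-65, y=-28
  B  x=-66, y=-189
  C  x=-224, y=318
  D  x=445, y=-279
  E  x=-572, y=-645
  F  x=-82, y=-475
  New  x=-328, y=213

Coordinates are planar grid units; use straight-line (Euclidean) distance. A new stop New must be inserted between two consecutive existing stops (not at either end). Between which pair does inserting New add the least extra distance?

between B and C

Added distance for inserting New between each consecutive pair:
A–B: 675.6
B–C: 96.6
C–D: 167.4
D–E: 727.5
E–F: 1104.0
Smallest added distance is 96.6, inserting between B and C.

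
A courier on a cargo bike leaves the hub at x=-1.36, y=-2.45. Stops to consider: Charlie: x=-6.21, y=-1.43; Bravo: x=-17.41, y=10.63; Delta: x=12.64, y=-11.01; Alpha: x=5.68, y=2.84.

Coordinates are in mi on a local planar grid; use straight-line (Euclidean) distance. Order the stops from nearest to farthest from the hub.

Charlie, Alpha, Delta, Bravo

Distance from the hub at x=-1.36, y=-2.45 to each:
Charlie x=-6.21, y=-1.43: 5.0 mi
Alpha x=5.68, y=2.84: 8.8 mi
Delta x=12.64, y=-11.01: 16.4 mi
Bravo x=-17.41, y=10.63: 20.7 mi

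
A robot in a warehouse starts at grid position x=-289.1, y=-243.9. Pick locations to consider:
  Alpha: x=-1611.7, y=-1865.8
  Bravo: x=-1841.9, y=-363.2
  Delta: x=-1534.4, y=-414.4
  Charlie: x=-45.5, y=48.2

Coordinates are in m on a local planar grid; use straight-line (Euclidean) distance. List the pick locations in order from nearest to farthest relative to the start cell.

Charlie, Delta, Bravo, Alpha

Computing each straight-line distance from x=-289.1, y=-243.9:
Charlie x=-45.5, y=48.2: 380.3 m
Delta x=-1534.4, y=-414.4: 1256.9 m
Bravo x=-1841.9, y=-363.2: 1557.4 m
Alpha x=-1611.7, y=-1865.8: 2092.8 m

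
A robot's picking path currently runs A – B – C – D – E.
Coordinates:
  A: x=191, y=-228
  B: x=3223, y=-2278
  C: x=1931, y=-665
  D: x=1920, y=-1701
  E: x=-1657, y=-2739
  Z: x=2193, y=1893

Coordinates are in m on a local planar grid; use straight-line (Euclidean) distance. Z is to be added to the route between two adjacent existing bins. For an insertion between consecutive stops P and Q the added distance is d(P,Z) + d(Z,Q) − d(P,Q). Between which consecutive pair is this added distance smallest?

between A and B

Added distance for inserting Z between each consecutive pair:
A–B: 3552.9 m
B–C: 4801.0 m
C–D: 5139.7 m
D–E: 5902.9 m
Smallest added distance is 3552.9 m, inserting between A and B.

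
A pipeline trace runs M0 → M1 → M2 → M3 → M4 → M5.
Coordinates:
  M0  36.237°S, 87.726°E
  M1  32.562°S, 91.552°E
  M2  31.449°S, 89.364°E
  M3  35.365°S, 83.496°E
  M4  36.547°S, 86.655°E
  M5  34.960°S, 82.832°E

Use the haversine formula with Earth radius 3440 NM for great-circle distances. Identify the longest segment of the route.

M2–M3

Leg distances:
M0→M1: 290.8 NM
M1→M2: 129.9 NM
M2→M3: 376.4 NM
M3→M4: 169.1 NM
M4→M5: 209.2 NM
The longest leg is M2–M3 at 376.4 NM.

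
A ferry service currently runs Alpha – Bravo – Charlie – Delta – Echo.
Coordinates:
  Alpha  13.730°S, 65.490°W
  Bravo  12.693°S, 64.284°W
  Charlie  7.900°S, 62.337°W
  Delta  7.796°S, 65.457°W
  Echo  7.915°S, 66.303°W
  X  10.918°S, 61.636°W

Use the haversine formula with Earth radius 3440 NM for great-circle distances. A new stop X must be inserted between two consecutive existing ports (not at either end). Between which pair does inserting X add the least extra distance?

between Bravo and Charlie

Added distance for inserting X between each consecutive pair:
Alpha–Bravo: 376.7 NM
Bravo–Charlie: 64.6 NM
Charlie–Delta: 294.1 NM
Delta–Echo: 573.0 NM
Smallest added distance is 64.6 NM, inserting between Bravo and Charlie.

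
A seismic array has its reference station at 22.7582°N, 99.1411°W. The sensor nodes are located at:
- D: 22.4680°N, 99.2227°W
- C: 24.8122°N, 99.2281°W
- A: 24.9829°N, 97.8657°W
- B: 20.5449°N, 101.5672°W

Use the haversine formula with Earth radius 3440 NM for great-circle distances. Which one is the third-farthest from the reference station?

C

Distance to each, sorted:
B: 189.7 NM
A: 150.8 NM
C: 123.4 NM
D: 18.0 NM
The third-farthest is C at 123.4 NM.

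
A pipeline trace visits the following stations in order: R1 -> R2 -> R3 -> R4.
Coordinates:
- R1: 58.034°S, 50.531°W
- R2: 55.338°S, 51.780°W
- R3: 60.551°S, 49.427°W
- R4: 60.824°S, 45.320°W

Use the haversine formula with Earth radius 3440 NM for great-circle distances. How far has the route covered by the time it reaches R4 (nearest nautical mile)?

611 NM

Leg distances:
R1→R2: 167.0 NM  (cumulative 167.0 NM)
R2→R3: 321.8 NM  (cumulative 488.8 NM)
R3→R4: 121.8 NM  (cumulative 610.6 NM)
Cumulative distance at R4 ≈ 611 NM.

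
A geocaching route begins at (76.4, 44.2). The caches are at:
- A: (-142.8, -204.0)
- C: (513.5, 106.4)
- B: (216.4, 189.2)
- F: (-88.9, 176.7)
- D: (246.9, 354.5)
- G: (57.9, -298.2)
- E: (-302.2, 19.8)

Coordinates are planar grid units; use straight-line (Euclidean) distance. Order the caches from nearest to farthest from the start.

Distance from the start at (76.4, 44.2) to each:
B (216.4, 189.2): 201.6
F (-88.9, 176.7): 211.8
A (-142.8, -204.0): 331.1
G (57.9, -298.2): 342.9
D (246.9, 354.5): 354.1
E (-302.2, 19.8): 379.4
C (513.5, 106.4): 441.5

B, F, A, G, D, E, C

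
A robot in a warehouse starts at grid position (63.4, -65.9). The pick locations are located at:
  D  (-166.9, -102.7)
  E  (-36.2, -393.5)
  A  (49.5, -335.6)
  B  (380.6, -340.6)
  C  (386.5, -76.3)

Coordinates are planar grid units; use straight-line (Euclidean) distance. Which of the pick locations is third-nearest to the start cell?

Distance to each, sorted:
D: 233.2
A: 270.1
C: 323.3
E: 342.4
B: 419.6
The third-nearest is C at 323.3.

C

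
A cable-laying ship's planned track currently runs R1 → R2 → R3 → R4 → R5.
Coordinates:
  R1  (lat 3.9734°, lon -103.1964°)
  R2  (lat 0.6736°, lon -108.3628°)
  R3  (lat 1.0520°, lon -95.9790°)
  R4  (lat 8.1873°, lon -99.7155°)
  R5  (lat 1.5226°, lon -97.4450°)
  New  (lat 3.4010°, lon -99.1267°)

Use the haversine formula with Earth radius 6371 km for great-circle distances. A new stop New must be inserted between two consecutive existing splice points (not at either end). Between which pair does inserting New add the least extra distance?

between R4 and R5

Added distance for inserting New between each consecutive pair:
R1–R2: 845.0 km
R2–R3: 129.1 km
R3–R4: 77.8 km
R4–R5: 33.8 km
Smallest added distance is 33.8 km, inserting between R4 and R5.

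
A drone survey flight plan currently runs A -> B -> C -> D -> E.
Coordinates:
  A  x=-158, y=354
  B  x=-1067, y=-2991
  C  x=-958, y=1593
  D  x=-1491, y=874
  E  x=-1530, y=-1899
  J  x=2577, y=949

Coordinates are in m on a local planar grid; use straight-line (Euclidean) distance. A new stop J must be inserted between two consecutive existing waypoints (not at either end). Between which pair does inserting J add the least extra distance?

between B and C

Added distance for inserting J between each consecutive pair:
A–B: 4699.4 m
B–C: 4374.7 m
C–D: 6766.9 m
D–E: 6293.3 m
Smallest added distance is 4374.7 m, inserting between B and C.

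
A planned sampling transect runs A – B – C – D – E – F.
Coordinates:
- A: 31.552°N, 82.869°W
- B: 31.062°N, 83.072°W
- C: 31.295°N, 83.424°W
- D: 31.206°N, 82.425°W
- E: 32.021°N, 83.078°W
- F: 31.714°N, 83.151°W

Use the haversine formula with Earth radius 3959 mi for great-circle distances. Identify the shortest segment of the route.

Leg distances:
A→B: 35.9 mi
B→C: 26.3 mi
C→D: 59.3 mi
D→E: 68.2 mi
E→F: 21.6 mi
The shortest leg is E–F at 21.6 mi.

E–F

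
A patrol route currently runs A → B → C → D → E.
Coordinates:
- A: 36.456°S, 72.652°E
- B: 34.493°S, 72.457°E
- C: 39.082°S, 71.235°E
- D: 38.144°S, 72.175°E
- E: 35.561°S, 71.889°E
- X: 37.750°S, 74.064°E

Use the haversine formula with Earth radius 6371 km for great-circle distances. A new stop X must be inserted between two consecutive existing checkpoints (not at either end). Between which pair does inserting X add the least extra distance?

Added distance for inserting X between each consecutive pair:
A–B: 361.6 km
B–C: 155.6 km
C–D: 326.4 km
D–E: 194.2 km
Smallest added distance is 155.6 km, inserting between B and C.

between B and C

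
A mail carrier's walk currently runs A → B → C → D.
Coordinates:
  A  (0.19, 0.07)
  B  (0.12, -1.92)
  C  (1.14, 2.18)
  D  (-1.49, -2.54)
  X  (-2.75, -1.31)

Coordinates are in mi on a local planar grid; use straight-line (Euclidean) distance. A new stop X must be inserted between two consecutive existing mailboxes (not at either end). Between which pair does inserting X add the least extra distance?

Added distance for inserting X between each consecutive pair:
A–B: 4.2 mi
B–C: 3.9 mi
C–D: 1.6 mi
Smallest added distance is 1.6 mi, inserting between C and D.

between C and D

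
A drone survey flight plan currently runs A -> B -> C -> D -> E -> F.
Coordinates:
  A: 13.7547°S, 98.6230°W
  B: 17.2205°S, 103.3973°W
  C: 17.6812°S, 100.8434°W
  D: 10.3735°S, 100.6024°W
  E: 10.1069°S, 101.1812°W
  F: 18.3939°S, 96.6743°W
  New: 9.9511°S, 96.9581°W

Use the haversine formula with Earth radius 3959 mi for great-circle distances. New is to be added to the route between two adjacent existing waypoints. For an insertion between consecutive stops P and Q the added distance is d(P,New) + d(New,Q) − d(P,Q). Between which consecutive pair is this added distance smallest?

between E and F

Added distance for inserting New between each consecutive pair:
A–B: 550.5 mi
B–C: 1085.5 mi
C–D: 338.6 mi
D–E: 493.7 mi
E–F: 224.1 mi
Smallest added distance is 224.1 mi, inserting between E and F.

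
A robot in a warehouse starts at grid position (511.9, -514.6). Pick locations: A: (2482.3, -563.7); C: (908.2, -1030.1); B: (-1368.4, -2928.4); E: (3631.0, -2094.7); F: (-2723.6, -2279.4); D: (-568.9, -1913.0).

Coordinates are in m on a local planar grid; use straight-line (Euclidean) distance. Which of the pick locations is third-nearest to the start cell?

A

Distances from the start cell ((511.9, -514.6)):
C: 650.2 m
D: 1767.4 m
A: 1971.0 m
B: 3059.7 m
E: 3496.5 m
F: 3685.5 m
The third-nearest is A at 1971.0 m.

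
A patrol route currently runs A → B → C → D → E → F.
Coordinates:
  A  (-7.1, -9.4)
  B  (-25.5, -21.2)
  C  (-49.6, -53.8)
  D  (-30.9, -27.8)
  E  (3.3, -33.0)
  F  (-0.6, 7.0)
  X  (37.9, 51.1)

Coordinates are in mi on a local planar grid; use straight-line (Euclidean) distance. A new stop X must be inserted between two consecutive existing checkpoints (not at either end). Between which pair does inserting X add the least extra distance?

Added distance for inserting X between each consecutive pair:
A–B: 149.7 mi
B–C: 192.2 mi
C–D: 209.3 mi
D–E: 161.0 mi
E–F: 109.3 mi
Smallest added distance is 109.3 mi, inserting between E and F.

between E and F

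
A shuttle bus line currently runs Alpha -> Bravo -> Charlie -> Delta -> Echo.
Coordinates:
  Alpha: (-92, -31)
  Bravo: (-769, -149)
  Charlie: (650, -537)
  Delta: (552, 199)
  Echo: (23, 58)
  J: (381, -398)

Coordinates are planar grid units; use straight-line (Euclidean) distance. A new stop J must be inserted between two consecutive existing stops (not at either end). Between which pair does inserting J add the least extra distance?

Added distance for inserting J between each consecutive pair:
Alpha–Bravo: 1088.1
Bravo–Charlie: 8.3
Charlie–Delta: 181.3
Delta–Echo: 653.3
Smallest added distance is 8.3, inserting between Bravo and Charlie.

between Bravo and Charlie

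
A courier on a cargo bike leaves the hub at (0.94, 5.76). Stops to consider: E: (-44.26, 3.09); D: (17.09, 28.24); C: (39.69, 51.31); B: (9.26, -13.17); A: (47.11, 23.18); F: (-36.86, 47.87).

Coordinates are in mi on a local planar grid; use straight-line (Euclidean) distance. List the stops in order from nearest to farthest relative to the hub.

Computing each straight-line distance from (0.94, 5.76):
B (9.26, -13.17): 20.7 mi
D (17.09, 28.24): 27.7 mi
E (-44.26, 3.09): 45.3 mi
A (47.11, 23.18): 49.3 mi
F (-36.86, 47.87): 56.6 mi
C (39.69, 51.31): 59.8 mi

B, D, E, A, F, C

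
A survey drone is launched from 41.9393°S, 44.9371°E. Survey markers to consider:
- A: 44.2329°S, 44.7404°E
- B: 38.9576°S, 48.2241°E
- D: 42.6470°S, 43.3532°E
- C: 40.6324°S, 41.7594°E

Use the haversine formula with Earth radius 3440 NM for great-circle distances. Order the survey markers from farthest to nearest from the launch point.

B, C, A, D

Distance from the launch point at 41.9393°S, 44.9371°E to each:
B 38.9576°S, 48.2241°E: 233.6 NM
C 40.6324°S, 41.7594°E: 163.4 NM
A 44.2329°S, 44.7404°E: 138.0 NM
D 42.6470°S, 43.3532°E: 82.2 NM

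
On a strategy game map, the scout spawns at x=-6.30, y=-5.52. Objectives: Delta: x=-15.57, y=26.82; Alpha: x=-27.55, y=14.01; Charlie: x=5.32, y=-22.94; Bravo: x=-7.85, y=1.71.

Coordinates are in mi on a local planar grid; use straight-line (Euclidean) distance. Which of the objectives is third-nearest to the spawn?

Alpha

Distance to each, sorted:
Bravo: 7.4 mi
Charlie: 20.9 mi
Alpha: 28.9 mi
Delta: 33.6 mi
The third-nearest is Alpha at 28.9 mi.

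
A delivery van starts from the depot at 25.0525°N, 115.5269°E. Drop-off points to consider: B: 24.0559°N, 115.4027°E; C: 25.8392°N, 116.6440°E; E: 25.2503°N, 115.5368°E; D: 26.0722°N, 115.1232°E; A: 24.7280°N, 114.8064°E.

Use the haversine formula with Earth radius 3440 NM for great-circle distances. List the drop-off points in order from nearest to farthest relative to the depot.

E, A, B, D, C

Distance from the depot at 25.0525°N, 115.5269°E to each:
E 25.2503°N, 115.5368°E: 11.9 NM
A 24.7280°N, 114.8064°E: 43.8 NM
B 24.0559°N, 115.4027°E: 60.2 NM
D 26.0722°N, 115.1232°E: 65.0 NM
C 25.8392°N, 116.6440°E: 76.8 NM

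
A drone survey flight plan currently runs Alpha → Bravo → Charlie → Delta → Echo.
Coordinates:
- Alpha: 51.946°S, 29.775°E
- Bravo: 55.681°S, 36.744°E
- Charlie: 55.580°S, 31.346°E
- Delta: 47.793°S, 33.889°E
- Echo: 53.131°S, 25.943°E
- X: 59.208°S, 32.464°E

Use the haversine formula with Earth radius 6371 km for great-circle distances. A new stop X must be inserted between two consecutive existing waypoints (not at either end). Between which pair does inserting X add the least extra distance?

between Bravo and Charlie

Added distance for inserting X between each consecutive pair:
Alpha–Bravo: 675.6 km
Bravo–Charlie: 538.2 km
Charlie–Delta: 798.3 km
Delta–Echo: 1242.2 km
Smallest added distance is 538.2 km, inserting between Bravo and Charlie.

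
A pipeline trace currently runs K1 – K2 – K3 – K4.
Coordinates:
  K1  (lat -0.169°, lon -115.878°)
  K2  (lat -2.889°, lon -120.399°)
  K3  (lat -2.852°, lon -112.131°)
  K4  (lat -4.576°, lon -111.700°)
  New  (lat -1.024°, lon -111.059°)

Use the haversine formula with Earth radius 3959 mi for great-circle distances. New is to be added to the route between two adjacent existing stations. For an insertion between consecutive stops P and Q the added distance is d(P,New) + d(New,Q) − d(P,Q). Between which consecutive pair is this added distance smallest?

between K2 and K3

Added distance for inserting New between each consecutive pair:
K1–K2: 631.4 mi
K2–K3: 233.5 mi
K3–K4: 273.0 mi
Smallest added distance is 233.5 mi, inserting between K2 and K3.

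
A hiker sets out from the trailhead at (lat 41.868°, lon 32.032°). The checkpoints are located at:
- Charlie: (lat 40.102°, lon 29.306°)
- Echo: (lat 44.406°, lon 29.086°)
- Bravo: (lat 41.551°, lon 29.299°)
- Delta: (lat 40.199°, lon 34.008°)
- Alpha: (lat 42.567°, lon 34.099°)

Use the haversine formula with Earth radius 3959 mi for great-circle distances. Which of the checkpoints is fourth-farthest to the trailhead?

Distances from the trailhead ((lat 41.868°, lon 32.032°)):
Echo: 229.8 mi
Charlie: 187.4 mi
Delta: 154.6 mi
Bravo: 142.7 mi
Alpha: 116.3 mi
The fourth-farthest is Bravo at 142.7 mi.

Bravo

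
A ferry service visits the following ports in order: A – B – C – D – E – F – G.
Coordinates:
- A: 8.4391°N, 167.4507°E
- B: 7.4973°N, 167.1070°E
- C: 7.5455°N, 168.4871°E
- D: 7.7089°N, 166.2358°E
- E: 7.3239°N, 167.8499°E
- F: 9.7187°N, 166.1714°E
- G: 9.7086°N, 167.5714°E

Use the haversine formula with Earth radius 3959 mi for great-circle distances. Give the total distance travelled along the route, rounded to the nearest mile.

Leg distances:
A→B: 69.2 mi  (cumulative 69.2 mi)
B→C: 94.6 mi  (cumulative 163.8 mi)
C→D: 154.6 mi  (cumulative 318.4 mi)
D→E: 113.7 mi  (cumulative 432.1 mi)
E→F: 201.3 mi  (cumulative 633.5 mi)
F→G: 95.4 mi  (cumulative 728.8 mi)
Total route length ≈ 729 mi.

729 mi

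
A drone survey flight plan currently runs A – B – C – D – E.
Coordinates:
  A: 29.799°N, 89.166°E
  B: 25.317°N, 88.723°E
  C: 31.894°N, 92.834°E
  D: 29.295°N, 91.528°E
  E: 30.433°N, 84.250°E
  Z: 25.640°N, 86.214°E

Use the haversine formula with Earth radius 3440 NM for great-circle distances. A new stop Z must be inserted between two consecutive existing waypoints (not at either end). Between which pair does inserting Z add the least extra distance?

between A and B

Added distance for inserting Z between each consecutive pair:
A–B: 162.1 NM
B–C: 199.0 NM
C–D: 700.1 NM
D–E: 279.1 NM
Smallest added distance is 162.1 NM, inserting between A and B.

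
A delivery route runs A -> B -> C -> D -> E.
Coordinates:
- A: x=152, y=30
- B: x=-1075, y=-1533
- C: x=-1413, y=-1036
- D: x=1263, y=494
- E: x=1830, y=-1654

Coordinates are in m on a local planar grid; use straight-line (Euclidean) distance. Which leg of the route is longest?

Leg distances:
A→B: 1987.1 m
B→C: 601.0 m
C→D: 3082.5 m
D→E: 2221.6 m
The longest leg is C–D at 3082.5 m.

C–D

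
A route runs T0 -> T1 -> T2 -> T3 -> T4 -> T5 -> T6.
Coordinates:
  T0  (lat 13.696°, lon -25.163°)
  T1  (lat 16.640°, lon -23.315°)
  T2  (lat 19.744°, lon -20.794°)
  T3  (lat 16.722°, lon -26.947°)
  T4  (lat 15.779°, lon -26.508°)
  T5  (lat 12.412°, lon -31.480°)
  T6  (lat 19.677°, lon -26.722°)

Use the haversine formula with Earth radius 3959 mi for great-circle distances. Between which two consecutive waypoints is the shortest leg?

Leg distances:
T0→T1: 237.8 mi
T1→T2: 270.9 mi
T2→T3: 454.5 mi
T3→T4: 71.4 mi
T4→T5: 406.3 mi
T5→T6: 593.0 mi
The shortest leg is T3–T4 at 71.4 mi.

T3–T4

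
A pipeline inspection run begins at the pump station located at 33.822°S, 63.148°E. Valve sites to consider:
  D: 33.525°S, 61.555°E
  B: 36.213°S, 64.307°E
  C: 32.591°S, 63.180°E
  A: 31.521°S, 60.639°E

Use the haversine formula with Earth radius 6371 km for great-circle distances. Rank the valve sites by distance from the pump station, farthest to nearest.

Distances from the pump station:
A 31.521°S, 60.639°E: 347.3 km
B 36.213°S, 64.307°E: 286.0 km
D 33.525°S, 61.555°E: 151.1 km
C 32.591°S, 63.180°E: 136.9 km

A, B, D, C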